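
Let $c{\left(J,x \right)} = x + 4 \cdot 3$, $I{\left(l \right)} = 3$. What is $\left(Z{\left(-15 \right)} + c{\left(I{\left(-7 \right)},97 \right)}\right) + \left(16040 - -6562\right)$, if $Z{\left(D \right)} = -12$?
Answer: $22699$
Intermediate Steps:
$c{\left(J,x \right)} = 12 + x$ ($c{\left(J,x \right)} = x + 12 = 12 + x$)
$\left(Z{\left(-15 \right)} + c{\left(I{\left(-7 \right)},97 \right)}\right) + \left(16040 - -6562\right) = \left(-12 + \left(12 + 97\right)\right) + \left(16040 - -6562\right) = \left(-12 + 109\right) + \left(16040 + 6562\right) = 97 + 22602 = 22699$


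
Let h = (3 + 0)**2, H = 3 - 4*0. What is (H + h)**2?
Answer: 144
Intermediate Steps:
H = 3 (H = 3 + 0 = 3)
h = 9 (h = 3**2 = 9)
(H + h)**2 = (3 + 9)**2 = 12**2 = 144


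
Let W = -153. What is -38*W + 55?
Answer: 5869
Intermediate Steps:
-38*W + 55 = -38*(-153) + 55 = 5814 + 55 = 5869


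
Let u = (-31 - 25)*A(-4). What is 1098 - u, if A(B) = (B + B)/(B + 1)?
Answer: 3742/3 ≈ 1247.3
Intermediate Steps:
A(B) = 2*B/(1 + B) (A(B) = (2*B)/(1 + B) = 2*B/(1 + B))
u = -448/3 (u = (-31 - 25)*(2*(-4)/(1 - 4)) = -112*(-4)/(-3) = -112*(-4)*(-1)/3 = -56*8/3 = -448/3 ≈ -149.33)
1098 - u = 1098 - 1*(-448/3) = 1098 + 448/3 = 3742/3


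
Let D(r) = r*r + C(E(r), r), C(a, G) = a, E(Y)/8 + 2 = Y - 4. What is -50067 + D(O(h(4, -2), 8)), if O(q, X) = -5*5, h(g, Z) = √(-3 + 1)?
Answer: -49690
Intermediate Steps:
E(Y) = -48 + 8*Y (E(Y) = -16 + 8*(Y - 4) = -16 + 8*(-4 + Y) = -16 + (-32 + 8*Y) = -48 + 8*Y)
h(g, Z) = I*√2 (h(g, Z) = √(-2) = I*√2)
O(q, X) = -25
D(r) = -48 + r² + 8*r (D(r) = r*r + (-48 + 8*r) = r² + (-48 + 8*r) = -48 + r² + 8*r)
-50067 + D(O(h(4, -2), 8)) = -50067 + (-48 + (-25)² + 8*(-25)) = -50067 + (-48 + 625 - 200) = -50067 + 377 = -49690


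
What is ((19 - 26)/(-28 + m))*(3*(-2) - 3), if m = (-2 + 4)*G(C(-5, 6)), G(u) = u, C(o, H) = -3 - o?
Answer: -21/8 ≈ -2.6250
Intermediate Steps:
m = 4 (m = (-2 + 4)*(-3 - 1*(-5)) = 2*(-3 + 5) = 2*2 = 4)
((19 - 26)/(-28 + m))*(3*(-2) - 3) = ((19 - 26)/(-28 + 4))*(3*(-2) - 3) = (-7/(-24))*(-6 - 3) = -7*(-1/24)*(-9) = (7/24)*(-9) = -21/8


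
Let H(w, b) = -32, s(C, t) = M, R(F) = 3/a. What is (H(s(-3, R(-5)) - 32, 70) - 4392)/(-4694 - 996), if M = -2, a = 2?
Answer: 2212/2845 ≈ 0.77750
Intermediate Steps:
R(F) = 3/2
s(C, t) = -2
(H(s(-3, R(-5)) - 32, 70) - 4392)/(-4694 - 996) = (-32 - 4392)/(-4694 - 996) = -4424/(-5690) = -4424*(-1/5690) = 2212/2845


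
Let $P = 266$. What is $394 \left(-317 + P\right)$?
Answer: $-20094$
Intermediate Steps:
$394 \left(-317 + P\right) = 394 \left(-317 + 266\right) = 394 \left(-51\right) = -20094$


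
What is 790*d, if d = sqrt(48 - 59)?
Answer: 790*I*sqrt(11) ≈ 2620.1*I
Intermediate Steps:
d = I*sqrt(11) (d = sqrt(-11) = I*sqrt(11) ≈ 3.3166*I)
790*d = 790*(I*sqrt(11)) = 790*I*sqrt(11)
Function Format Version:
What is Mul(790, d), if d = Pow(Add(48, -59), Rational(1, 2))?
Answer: Mul(790, I, Pow(11, Rational(1, 2))) ≈ Mul(2620.1, I)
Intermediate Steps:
d = Mul(I, Pow(11, Rational(1, 2))) (d = Pow(-11, Rational(1, 2)) = Mul(I, Pow(11, Rational(1, 2))) ≈ Mul(3.3166, I))
Mul(790, d) = Mul(790, Mul(I, Pow(11, Rational(1, 2)))) = Mul(790, I, Pow(11, Rational(1, 2)))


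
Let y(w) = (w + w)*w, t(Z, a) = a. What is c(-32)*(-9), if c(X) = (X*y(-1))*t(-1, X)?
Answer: -18432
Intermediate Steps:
y(w) = 2*w**2 (y(w) = (2*w)*w = 2*w**2)
c(X) = 2*X**2 (c(X) = (X*(2*(-1)**2))*X = (X*(2*1))*X = (X*2)*X = (2*X)*X = 2*X**2)
c(-32)*(-9) = (2*(-32)**2)*(-9) = (2*1024)*(-9) = 2048*(-9) = -18432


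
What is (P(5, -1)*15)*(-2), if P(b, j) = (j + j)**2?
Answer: -120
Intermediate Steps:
P(b, j) = 4*j**2 (P(b, j) = (2*j)**2 = 4*j**2)
(P(5, -1)*15)*(-2) = ((4*(-1)**2)*15)*(-2) = ((4*1)*15)*(-2) = (4*15)*(-2) = 60*(-2) = -120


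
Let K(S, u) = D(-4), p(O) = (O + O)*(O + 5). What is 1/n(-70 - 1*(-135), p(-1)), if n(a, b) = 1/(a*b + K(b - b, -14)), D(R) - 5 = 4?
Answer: -511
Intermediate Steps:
D(R) = 9 (D(R) = 5 + 4 = 9)
p(O) = 2*O*(5 + O) (p(O) = (2*O)*(5 + O) = 2*O*(5 + O))
K(S, u) = 9
n(a, b) = 1/(9 + a*b) (n(a, b) = 1/(a*b + 9) = 1/(9 + a*b))
1/n(-70 - 1*(-135), p(-1)) = 1/(1/(9 + (-70 - 1*(-135))*(2*(-1)*(5 - 1)))) = 1/(1/(9 + (-70 + 135)*(2*(-1)*4))) = 1/(1/(9 + 65*(-8))) = 1/(1/(9 - 520)) = 1/(1/(-511)) = 1/(-1/511) = -511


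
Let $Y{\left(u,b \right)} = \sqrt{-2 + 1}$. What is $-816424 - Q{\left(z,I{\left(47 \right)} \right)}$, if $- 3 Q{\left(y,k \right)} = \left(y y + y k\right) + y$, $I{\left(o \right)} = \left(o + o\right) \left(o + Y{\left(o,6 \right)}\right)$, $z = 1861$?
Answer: $\frac{9237808}{3} + \frac{174934 i}{3} \approx 3.0793 \cdot 10^{6} + 58311.0 i$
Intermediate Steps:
$Y{\left(u,b \right)} = i$ ($Y{\left(u,b \right)} = \sqrt{-1} = i$)
$I{\left(o \right)} = 2 o \left(i + o\right)$ ($I{\left(o \right)} = \left(o + o\right) \left(o + i\right) = 2 o \left(i + o\right)$)
$Q{\left(y,k \right)} = - \frac{y}{3} - \frac{y^{2}}{3} - \frac{k y}{3}$ ($Q{\left(y,k \right)} = - \frac{\left(y y + y k\right) + y}{3} = - \frac{\left(y^{2} + k y\right) + y}{3} = - \frac{y + y^{2} + k y}{3} = - \frac{y}{3} - \frac{y^{2}}{3} - \frac{k y}{3}$)
$-816424 - Q{\left(z,I{\left(47 \right)} \right)} = -816424 - \left(- \frac{1}{3}\right) 1861 \left(1 + 2 \cdot 47 \left(i + 47\right) + 1861\right) = -816424 - \left(- \frac{1}{3}\right) 1861 \left(1 + 2 \cdot 47 \left(47 + i\right) + 1861\right) = -816424 - \left(- \frac{1}{3}\right) 1861 \left(1 + \left(4418 + 94 i\right) + 1861\right) = -816424 - \left(- \frac{1}{3}\right) 1861 \left(6280 + 94 i\right) = -816424 - \left(- \frac{11687080}{3} - \frac{174934 i}{3}\right) = -816424 + \left(\frac{11687080}{3} + \frac{174934 i}{3}\right) = \frac{9237808}{3} + \frac{174934 i}{3}$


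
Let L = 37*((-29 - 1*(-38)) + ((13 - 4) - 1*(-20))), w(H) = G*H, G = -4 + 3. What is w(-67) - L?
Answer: -1339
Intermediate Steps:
G = -1
w(H) = -H
L = 1406 (L = 37*((-29 + 38) + (9 + 20)) = 37*(9 + 29) = 37*38 = 1406)
w(-67) - L = -1*(-67) - 1*1406 = 67 - 1406 = -1339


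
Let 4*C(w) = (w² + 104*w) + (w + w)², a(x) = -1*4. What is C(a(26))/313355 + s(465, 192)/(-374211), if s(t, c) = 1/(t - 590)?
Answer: -112254347/418788885375 ≈ -0.00026805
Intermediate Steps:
a(x) = -4
s(t, c) = 1/(-590 + t)
C(w) = 26*w + 5*w²/4 (C(w) = ((w² + 104*w) + (w + w)²)/4 = ((w² + 104*w) + (2*w)²)/4 = ((w² + 104*w) + 4*w²)/4 = (5*w² + 104*w)/4 = 26*w + 5*w²/4)
C(a(26))/313355 + s(465, 192)/(-374211) = ((¼)*(-4)*(104 + 5*(-4)))/313355 + 1/((-590 + 465)*(-374211)) = ((¼)*(-4)*(104 - 20))*(1/313355) - 1/374211/(-125) = ((¼)*(-4)*84)*(1/313355) - 1/125*(-1/374211) = -84*1/313355 + 1/46776375 = -12/44765 + 1/46776375 = -112254347/418788885375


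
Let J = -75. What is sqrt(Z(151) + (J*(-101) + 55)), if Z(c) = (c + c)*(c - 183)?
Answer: 3*I*sqrt(226) ≈ 45.1*I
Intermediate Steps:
Z(c) = 2*c*(-183 + c) (Z(c) = (2*c)*(-183 + c) = 2*c*(-183 + c))
sqrt(Z(151) + (J*(-101) + 55)) = sqrt(2*151*(-183 + 151) + (-75*(-101) + 55)) = sqrt(2*151*(-32) + (7575 + 55)) = sqrt(-9664 + 7630) = sqrt(-2034) = 3*I*sqrt(226)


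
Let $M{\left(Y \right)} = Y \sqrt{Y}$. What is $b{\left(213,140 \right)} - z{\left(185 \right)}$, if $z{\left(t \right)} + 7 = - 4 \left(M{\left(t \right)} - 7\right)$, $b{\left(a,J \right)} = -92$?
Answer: $-113 + 740 \sqrt{185} \approx 9952.1$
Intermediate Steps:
$M{\left(Y \right)} = Y^{\frac{3}{2}}$
$z{\left(t \right)} = 21 - 4 t^{\frac{3}{2}}$ ($z{\left(t \right)} = -7 - 4 \left(t^{\frac{3}{2}} - 7\right) = -7 - 4 \left(-7 + t^{\frac{3}{2}}\right) = -7 - \left(-28 + 4 t^{\frac{3}{2}}\right) = 21 - 4 t^{\frac{3}{2}}$)
$b{\left(213,140 \right)} - z{\left(185 \right)} = -92 - \left(21 - 4 \cdot 185^{\frac{3}{2}}\right) = -92 - \left(21 - 4 \cdot 185 \sqrt{185}\right) = -92 - \left(21 - 740 \sqrt{185}\right) = -113 + 740 \sqrt{185}$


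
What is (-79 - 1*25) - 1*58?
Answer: -162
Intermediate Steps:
(-79 - 1*25) - 1*58 = (-79 - 25) - 58 = -104 - 58 = -162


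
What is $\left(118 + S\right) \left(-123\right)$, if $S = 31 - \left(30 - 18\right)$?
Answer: $-16851$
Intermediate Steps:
$S = 19$ ($S = 31 - \left(30 - 18\right) = 31 - 12 = 19$)
$\left(118 + S\right) \left(-123\right) = \left(118 + 19\right) \left(-123\right) = 137 \left(-123\right) = -16851$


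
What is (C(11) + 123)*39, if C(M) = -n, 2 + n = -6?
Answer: 5109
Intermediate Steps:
n = -8 (n = -2 - 6 = -8)
C(M) = 8 (C(M) = -1*(-8) = 8)
(C(11) + 123)*39 = (8 + 123)*39 = 131*39 = 5109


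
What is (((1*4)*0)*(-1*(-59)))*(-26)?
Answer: 0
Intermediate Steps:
(((1*4)*0)*(-1*(-59)))*(-26) = ((4*0)*59)*(-26) = (0*59)*(-26) = 0*(-26) = 0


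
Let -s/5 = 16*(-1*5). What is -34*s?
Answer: -13600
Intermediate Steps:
s = 400 (s = -80*(-1*5) = -80*(-5) = -5*(-80) = 400)
-34*s = -34*400 = -13600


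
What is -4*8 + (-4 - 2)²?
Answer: 4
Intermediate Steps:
-4*8 + (-4 - 2)² = -32 + (-6)² = -32 + 36 = 4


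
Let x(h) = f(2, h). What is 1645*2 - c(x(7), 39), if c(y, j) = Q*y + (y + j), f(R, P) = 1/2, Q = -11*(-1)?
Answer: 3245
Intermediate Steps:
Q = 11
f(R, P) = 1/2
x(h) = 1/2
c(y, j) = j + 12*y (c(y, j) = 11*y + (y + j) = 11*y + (j + y) = j + 12*y)
1645*2 - c(x(7), 39) = 1645*2 - (39 + 12*(1/2)) = 3290 - (39 + 6) = 3290 - 1*45 = 3290 - 45 = 3245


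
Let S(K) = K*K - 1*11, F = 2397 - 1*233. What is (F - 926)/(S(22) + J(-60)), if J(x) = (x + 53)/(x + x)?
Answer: 148560/56767 ≈ 2.6170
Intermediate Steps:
J(x) = (53 + x)/(2*x) (J(x) = (53 + x)/((2*x)) = (53 + x)*(1/(2*x)) = (53 + x)/(2*x))
F = 2164 (F = 2397 - 233 = 2164)
S(K) = -11 + K**2 (S(K) = K**2 - 11 = -11 + K**2)
(F - 926)/(S(22) + J(-60)) = (2164 - 926)/((-11 + 22**2) + (1/2)*(53 - 60)/(-60)) = 1238/((-11 + 484) + (1/2)*(-1/60)*(-7)) = 1238/(473 + 7/120) = 1238/(56767/120) = 1238*(120/56767) = 148560/56767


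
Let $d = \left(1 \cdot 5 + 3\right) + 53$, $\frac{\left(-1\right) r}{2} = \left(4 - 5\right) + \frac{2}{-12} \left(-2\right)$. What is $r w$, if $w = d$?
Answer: $\frac{244}{3} \approx 81.333$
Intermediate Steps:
$r = \frac{4}{3}$ ($r = - 2 \left(\left(4 - 5\right) + \frac{2}{-12} \left(-2\right)\right) = - 2 \left(-1 + 2 \left(- \frac{1}{12}\right) \left(-2\right)\right) = - 2 \left(-1 - - \frac{1}{3}\right) = - 2 \left(-1 + \frac{1}{3}\right) = \left(-2\right) \left(- \frac{2}{3}\right) = \frac{4}{3} \approx 1.3333$)
$d = 61$ ($d = \left(5 + 3\right) + 53 = 8 + 53 = 61$)
$w = 61$
$r w = \frac{4}{3} \cdot 61 = \frac{244}{3}$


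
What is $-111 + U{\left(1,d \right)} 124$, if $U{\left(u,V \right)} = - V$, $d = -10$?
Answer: $1129$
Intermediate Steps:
$-111 + U{\left(1,d \right)} 124 = -111 + \left(-1\right) \left(-10\right) 124 = -111 + 10 \cdot 124 = -111 + 1240 = 1129$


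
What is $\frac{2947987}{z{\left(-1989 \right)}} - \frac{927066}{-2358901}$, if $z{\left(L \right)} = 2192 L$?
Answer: $- \frac{171300326687}{604973186064} \approx -0.28315$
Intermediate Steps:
$\frac{2947987}{z{\left(-1989 \right)}} - \frac{927066}{-2358901} = \frac{2947987}{2192 \left(-1989\right)} - \frac{927066}{-2358901} = \frac{2947987}{-4359888} - - \frac{927066}{2358901} = 2947987 \left(- \frac{1}{4359888}\right) + \frac{927066}{2358901} = - \frac{173411}{256464} + \frac{927066}{2358901} = - \frac{171300326687}{604973186064}$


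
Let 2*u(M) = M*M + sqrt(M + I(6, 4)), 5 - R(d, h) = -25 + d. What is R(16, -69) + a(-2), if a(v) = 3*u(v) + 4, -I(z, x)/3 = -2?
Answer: 27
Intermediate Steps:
I(z, x) = 6 (I(z, x) = -3*(-2) = 6)
R(d, h) = 30 - d (R(d, h) = 5 - (-25 + d) = 5 + (25 - d) = 30 - d)
u(M) = M**2/2 + sqrt(6 + M)/2 (u(M) = (M*M + sqrt(M + 6))/2 = (M**2 + sqrt(6 + M))/2 = M**2/2 + sqrt(6 + M)/2)
a(v) = 4 + 3*v**2/2 + 3*sqrt(6 + v)/2 (a(v) = 3*(v**2/2 + sqrt(6 + v)/2) + 4 = (3*v**2/2 + 3*sqrt(6 + v)/2) + 4 = 4 + 3*v**2/2 + 3*sqrt(6 + v)/2)
R(16, -69) + a(-2) = (30 - 1*16) + (4 + (3/2)*(-2)**2 + 3*sqrt(6 - 2)/2) = (30 - 16) + (4 + (3/2)*4 + 3*sqrt(4)/2) = 14 + (4 + 6 + (3/2)*2) = 14 + (4 + 6 + 3) = 14 + 13 = 27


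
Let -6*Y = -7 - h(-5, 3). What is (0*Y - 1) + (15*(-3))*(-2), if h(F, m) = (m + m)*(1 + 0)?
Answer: 89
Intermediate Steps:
h(F, m) = 2*m (h(F, m) = (2*m)*1 = 2*m)
Y = 13/6 (Y = -(-7 - 2*3)/6 = -(-7 - 1*6)/6 = -(-7 - 6)/6 = -1/6*(-13) = 13/6 ≈ 2.1667)
(0*Y - 1) + (15*(-3))*(-2) = (0*(13/6) - 1) + (15*(-3))*(-2) = (0 - 1) - 45*(-2) = -1 + 90 = 89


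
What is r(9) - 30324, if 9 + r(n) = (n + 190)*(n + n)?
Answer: -26751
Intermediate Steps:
r(n) = -9 + 2*n*(190 + n) (r(n) = -9 + (n + 190)*(n + n) = -9 + (190 + n)*(2*n) = -9 + 2*n*(190 + n))
r(9) - 30324 = (-9 + 2*9² + 380*9) - 30324 = (-9 + 2*81 + 3420) - 30324 = (-9 + 162 + 3420) - 30324 = 3573 - 30324 = -26751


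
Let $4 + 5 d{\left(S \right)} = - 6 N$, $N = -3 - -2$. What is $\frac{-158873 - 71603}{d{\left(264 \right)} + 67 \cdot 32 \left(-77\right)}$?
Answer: $\frac{576190}{412719} \approx 1.3961$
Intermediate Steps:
$N = -1$ ($N = -3 + 2 = -1$)
$d{\left(S \right)} = \frac{2}{5}$ ($d{\left(S \right)} = - \frac{4}{5} + \frac{\left(-6\right) \left(-1\right)}{5} = - \frac{4}{5} + \frac{1}{5} \cdot 6 = - \frac{4}{5} + \frac{6}{5} = \frac{2}{5}$)
$\frac{-158873 - 71603}{d{\left(264 \right)} + 67 \cdot 32 \left(-77\right)} = \frac{-158873 - 71603}{\frac{2}{5} + 67 \cdot 32 \left(-77\right)} = - \frac{230476}{\frac{2}{5} + 2144 \left(-77\right)} = - \frac{230476}{\frac{2}{5} - 165088} = - \frac{230476}{- \frac{825438}{5}} = \left(-230476\right) \left(- \frac{5}{825438}\right) = \frac{576190}{412719}$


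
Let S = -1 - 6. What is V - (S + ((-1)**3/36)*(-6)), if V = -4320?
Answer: -25879/6 ≈ -4313.2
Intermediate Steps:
S = -7
V - (S + ((-1)**3/36)*(-6)) = -4320 - (-7 + ((-1)**3/36)*(-6)) = -4320 - (-7 - 1*1/36*(-6)) = -4320 - (-7 - 1/36*(-6)) = -4320 - (-7 + 1/6) = -4320 - 1*(-41/6) = -4320 + 41/6 = -25879/6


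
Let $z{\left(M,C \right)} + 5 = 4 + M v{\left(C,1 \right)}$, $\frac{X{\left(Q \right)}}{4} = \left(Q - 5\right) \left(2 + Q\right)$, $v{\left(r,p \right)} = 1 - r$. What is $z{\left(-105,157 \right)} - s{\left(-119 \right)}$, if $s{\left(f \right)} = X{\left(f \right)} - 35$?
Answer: $-41618$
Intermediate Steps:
$X{\left(Q \right)} = 4 \left(-5 + Q\right) \left(2 + Q\right)$ ($X{\left(Q \right)} = 4 \left(Q - 5\right) \left(2 + Q\right) = 4 \left(-5 + Q\right) \left(2 + Q\right)$)
$z{\left(M,C \right)} = -1 + M \left(1 - C\right)$ ($z{\left(M,C \right)} = -5 + \left(4 + M \left(1 - C\right)\right) = -1 + M \left(1 - C\right)$)
$s{\left(f \right)} = -75 - 12 f + 4 f^{2}$ ($s{\left(f \right)} = \left(-40 - 12 f + 4 f^{2}\right) - 35 = -75 - 12 f + 4 f^{2}$)
$z{\left(-105,157 \right)} - s{\left(-119 \right)} = \left(-1 - 105 - 157 \left(-105\right)\right) - \left(-75 - -1428 + 4 \left(-119\right)^{2}\right) = \left(-1 - 105 + 16485\right) - \left(-75 + 1428 + 4 \cdot 14161\right) = 16379 - \left(-75 + 1428 + 56644\right) = 16379 - 57997 = -41618$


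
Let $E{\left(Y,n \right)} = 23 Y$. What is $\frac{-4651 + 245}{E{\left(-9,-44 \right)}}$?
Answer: $\frac{4406}{207} \approx 21.285$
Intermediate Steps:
$\frac{-4651 + 245}{E{\left(-9,-44 \right)}} = \frac{-4651 + 245}{23 \left(-9\right)} = - \frac{4406}{-207} = \left(-4406\right) \left(- \frac{1}{207}\right) = \frac{4406}{207}$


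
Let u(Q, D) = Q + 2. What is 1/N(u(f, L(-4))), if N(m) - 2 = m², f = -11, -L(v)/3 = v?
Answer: 1/83 ≈ 0.012048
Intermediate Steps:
L(v) = -3*v
u(Q, D) = 2 + Q
N(m) = 2 + m²
1/N(u(f, L(-4))) = 1/(2 + (2 - 11)²) = 1/(2 + (-9)²) = 1/(2 + 81) = 1/83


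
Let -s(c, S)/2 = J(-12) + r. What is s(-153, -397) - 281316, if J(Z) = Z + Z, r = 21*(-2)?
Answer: -281184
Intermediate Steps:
r = -42
J(Z) = 2*Z
s(c, S) = 132 (s(c, S) = -2*(2*(-12) - 42) = -2*(-24 - 42) = -2*(-66) = 132)
s(-153, -397) - 281316 = 132 - 281316 = -281184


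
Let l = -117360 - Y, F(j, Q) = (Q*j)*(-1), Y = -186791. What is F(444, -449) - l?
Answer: 129925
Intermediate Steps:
F(j, Q) = -Q*j
l = 69431 (l = -117360 - 1*(-186791) = -117360 + 186791 = 69431)
F(444, -449) - l = -1*(-449)*444 - 1*69431 = 199356 - 69431 = 129925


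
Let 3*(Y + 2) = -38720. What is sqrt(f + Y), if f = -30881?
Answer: 7*I*sqrt(8043)/3 ≈ 209.26*I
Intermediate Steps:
Y = -38726/3 (Y = -2 + (1/3)*(-38720) = -2 - 38720/3 = -38726/3 ≈ -12909.)
sqrt(f + Y) = sqrt(-30881 - 38726/3) = sqrt(-131369/3) = 7*I*sqrt(8043)/3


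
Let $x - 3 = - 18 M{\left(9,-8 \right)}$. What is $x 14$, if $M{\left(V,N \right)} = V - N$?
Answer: $-4242$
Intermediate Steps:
$x = -303$ ($x = 3 - 18 \left(9 - -8\right) = 3 - 18 \left(9 + 8\right) = 3 - 306 = -303$)
$x 14 = \left(-303\right) 14 = -4242$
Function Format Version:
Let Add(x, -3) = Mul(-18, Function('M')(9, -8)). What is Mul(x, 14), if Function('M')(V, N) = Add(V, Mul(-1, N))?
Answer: -4242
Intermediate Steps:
x = -303 (x = Add(3, Mul(-18, Add(9, Mul(-1, -8)))) = Add(3, Mul(-18, Add(9, 8))) = Add(3, Mul(-18, 17)) = Add(3, -306) = -303)
Mul(x, 14) = Mul(-303, 14) = -4242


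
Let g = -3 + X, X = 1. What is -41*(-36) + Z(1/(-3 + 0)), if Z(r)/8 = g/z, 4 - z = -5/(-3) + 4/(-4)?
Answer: 7356/5 ≈ 1471.2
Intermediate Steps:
g = -2 (g = -3 + 1 = -2)
z = 10/3 (z = 4 - (-5/(-3) + 4/(-4)) = 4 - (-5*(-⅓) + 4*(-¼)) = 4 - (5/3 - 1) = 4 - 1*⅔ = 4 - ⅔ = 10/3 ≈ 3.3333)
Z(r) = -24/5 (Z(r) = 8*(-2/10/3) = 8*(-2*3/10) = 8*(-⅗) = -24/5)
-41*(-36) + Z(1/(-3 + 0)) = -41*(-36) - 24/5 = 1476 - 24/5 = 7356/5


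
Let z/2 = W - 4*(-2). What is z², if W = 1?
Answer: 324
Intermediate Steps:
z = 18 (z = 2*(1 - 4*(-2)) = 2*(1 + 8) = 2*9 = 18)
z² = 18² = 324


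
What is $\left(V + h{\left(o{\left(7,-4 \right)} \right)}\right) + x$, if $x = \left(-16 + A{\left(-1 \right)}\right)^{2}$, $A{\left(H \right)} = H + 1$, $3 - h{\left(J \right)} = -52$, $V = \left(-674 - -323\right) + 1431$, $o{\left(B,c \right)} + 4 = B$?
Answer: $1391$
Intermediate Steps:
$o{\left(B,c \right)} = -4 + B$
$V = 1080$ ($V = \left(-674 + 323\right) + 1431 = -351 + 1431 = 1080$)
$h{\left(J \right)} = 55$ ($h{\left(J \right)} = 3 - -52 = 3 + 52 = 55$)
$A{\left(H \right)} = 1 + H$
$x = 256$ ($x = \left(-16 + \left(1 - 1\right)\right)^{2} = \left(-16 + 0\right)^{2} = \left(-16\right)^{2} = 256$)
$\left(V + h{\left(o{\left(7,-4 \right)} \right)}\right) + x = \left(1080 + 55\right) + 256 = 1135 + 256 = 1391$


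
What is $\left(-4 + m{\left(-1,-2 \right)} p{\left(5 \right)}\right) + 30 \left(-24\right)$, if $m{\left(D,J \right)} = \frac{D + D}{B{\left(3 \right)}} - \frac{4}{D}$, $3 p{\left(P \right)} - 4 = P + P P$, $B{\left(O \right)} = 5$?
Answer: $- \frac{3416}{5} \approx -683.2$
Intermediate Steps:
$p{\left(P \right)} = \frac{4}{3} + \frac{P}{3} + \frac{P^{2}}{3}$ ($p{\left(P \right)} = \frac{4}{3} + \frac{P + P P}{3} = \frac{4}{3} + \frac{P + P^{2}}{3} = \frac{4}{3} + \left(\frac{P}{3} + \frac{P^{2}}{3}\right) = \frac{4}{3} + \frac{P}{3} + \frac{P^{2}}{3}$)
$m{\left(D,J \right)} = - \frac{4}{D} + \frac{2 D}{5}$ ($m{\left(D,J \right)} = \frac{D + D}{5} - \frac{4}{D} = 2 D \frac{1}{5} - \frac{4}{D} = \frac{2 D}{5} - \frac{4}{D} = - \frac{4}{D} + \frac{2 D}{5}$)
$\left(-4 + m{\left(-1,-2 \right)} p{\left(5 \right)}\right) + 30 \left(-24\right) = \left(-4 + \left(- \frac{4}{-1} + \frac{2}{5} \left(-1\right)\right) \left(\frac{4}{3} + \frac{1}{3} \cdot 5 + \frac{5^{2}}{3}\right)\right) + 30 \left(-24\right) = \left(-4 + \left(\left(-4\right) \left(-1\right) - \frac{2}{5}\right) \left(\frac{4}{3} + \frac{5}{3} + \frac{1}{3} \cdot 25\right)\right) - 720 = \left(-4 + \left(4 - \frac{2}{5}\right) \left(\frac{4}{3} + \frac{5}{3} + \frac{25}{3}\right)\right) - 720 = \left(-4 + \frac{18}{5} \cdot \frac{34}{3}\right) - 720 = \left(-4 + \frac{204}{5}\right) - 720 = \frac{184}{5} - 720 = - \frac{3416}{5}$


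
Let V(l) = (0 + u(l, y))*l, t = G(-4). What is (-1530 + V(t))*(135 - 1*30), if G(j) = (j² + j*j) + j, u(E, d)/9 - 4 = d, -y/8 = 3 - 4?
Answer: 156870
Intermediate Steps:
y = 8 (y = -8*(3 - 4) = -8*(-1) = 8)
u(E, d) = 36 + 9*d
G(j) = j + 2*j² (G(j) = (j² + j²) + j = 2*j² + j = j + 2*j²)
t = 28 (t = -4*(1 + 2*(-4)) = -4*(1 - 8) = -4*(-7) = 28)
V(l) = 108*l (V(l) = (0 + (36 + 9*8))*l = (0 + (36 + 72))*l = (0 + 108)*l = 108*l)
(-1530 + V(t))*(135 - 1*30) = (-1530 + 108*28)*(135 - 1*30) = (-1530 + 3024)*(135 - 30) = 1494*105 = 156870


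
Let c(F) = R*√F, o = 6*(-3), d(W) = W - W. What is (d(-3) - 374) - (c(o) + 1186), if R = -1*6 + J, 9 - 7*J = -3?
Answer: -1560 + 90*I*√2/7 ≈ -1560.0 + 18.183*I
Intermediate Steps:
J = 12/7 (J = 9/7 - ⅐*(-3) = 9/7 + 3/7 = 12/7 ≈ 1.7143)
d(W) = 0
R = -30/7 (R = -1*6 + 12/7 = -6 + 12/7 = -30/7 ≈ -4.2857)
o = -18
c(F) = -30*√F/7
(d(-3) - 374) - (c(o) + 1186) = (0 - 374) - (-90*I*√2/7 + 1186) = -374 - (-90*I*√2/7 + 1186) = -374 - (1186 - 90*I*√2/7) = -374 + (-1186 + 90*I*√2/7) = -1560 + 90*I*√2/7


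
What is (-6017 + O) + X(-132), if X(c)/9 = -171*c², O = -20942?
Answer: -26842495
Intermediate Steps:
X(c) = -1539*c² (X(c) = 9*(-171*c²) = -1539*c²)
(-6017 + O) + X(-132) = (-6017 - 20942) - 1539*(-132)² = -26959 - 1539*17424 = -26959 - 26815536 = -26842495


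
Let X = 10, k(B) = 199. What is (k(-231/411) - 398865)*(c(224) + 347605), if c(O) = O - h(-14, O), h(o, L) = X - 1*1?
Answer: -138664008120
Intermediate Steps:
h(o, L) = 9 (h(o, L) = 10 - 1*1 = 10 - 1 = 9)
c(O) = -9 + O (c(O) = O - 1*9 = O - 9 = -9 + O)
(k(-231/411) - 398865)*(c(224) + 347605) = (199 - 398865)*((-9 + 224) + 347605) = -398666*(215 + 347605) = -398666*347820 = -138664008120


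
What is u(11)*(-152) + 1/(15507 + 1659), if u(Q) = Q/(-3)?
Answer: 9567185/17166 ≈ 557.33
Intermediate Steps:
u(Q) = -Q/3 (u(Q) = Q*(-⅓) = -Q/3)
u(11)*(-152) + 1/(15507 + 1659) = -⅓*11*(-152) + 1/(15507 + 1659) = -11/3*(-152) + 1/17166 = 1672/3 + 1/17166 = 9567185/17166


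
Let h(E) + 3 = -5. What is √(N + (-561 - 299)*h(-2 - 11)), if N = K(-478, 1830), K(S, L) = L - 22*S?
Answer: √19226 ≈ 138.66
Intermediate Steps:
h(E) = -8 (h(E) = -3 - 5 = -8)
N = 12346 (N = 1830 - 22*(-478) = 1830 + 10516 = 12346)
√(N + (-561 - 299)*h(-2 - 11)) = √(12346 + (-561 - 299)*(-8)) = √(12346 - 860*(-8)) = √(12346 + 6880) = √19226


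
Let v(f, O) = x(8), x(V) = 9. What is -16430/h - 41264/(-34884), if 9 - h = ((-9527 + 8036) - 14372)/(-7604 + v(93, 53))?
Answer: -543857945189/228891366 ≈ -2376.1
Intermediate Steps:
v(f, O) = 9
h = 52492/7595 (h = 9 - ((-9527 + 8036) - 14372)/(-7604 + 9) = 9 - (-1491 - 14372)/(-7595) = 9 - (-15863)*(-1)/7595 = 9 - 1*15863/7595 = 9 - 15863/7595 = 52492/7595 ≈ 6.9114)
-16430/h - 41264/(-34884) = -16430/52492/7595 - 41264/(-34884) = -16430*7595/52492 - 41264*(-1/34884) = -62392925/26246 + 10316/8721 = -543857945189/228891366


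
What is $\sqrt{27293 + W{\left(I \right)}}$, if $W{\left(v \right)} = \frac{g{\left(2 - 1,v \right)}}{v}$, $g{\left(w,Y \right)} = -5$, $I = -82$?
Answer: $\frac{\sqrt{183518542}}{82} \approx 165.21$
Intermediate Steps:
$W{\left(v \right)} = - \frac{5}{v}$
$\sqrt{27293 + W{\left(I \right)}} = \sqrt{27293 - \frac{5}{-82}} = \sqrt{27293 - - \frac{5}{82}} = \sqrt{27293 + \frac{5}{82}} = \sqrt{\frac{2238031}{82}} = \frac{\sqrt{183518542}}{82}$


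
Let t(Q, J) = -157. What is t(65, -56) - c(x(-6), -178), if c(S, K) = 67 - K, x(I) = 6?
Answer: -402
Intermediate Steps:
t(65, -56) - c(x(-6), -178) = -157 - (67 - 1*(-178)) = -157 - (67 + 178) = -157 - 1*245 = -157 - 245 = -402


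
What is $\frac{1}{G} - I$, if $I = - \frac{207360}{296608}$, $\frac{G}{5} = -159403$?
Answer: $\frac{5164647931}{7387532035} \approx 0.6991$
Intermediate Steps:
$G = -797015$ ($G = 5 \left(-159403\right) = -797015$)
$I = - \frac{6480}{9269}$ ($I = \left(-207360\right) \frac{1}{296608} = - \frac{6480}{9269} \approx -0.6991$)
$\frac{1}{G} - I = \frac{1}{-797015} - - \frac{6480}{9269} = - \frac{1}{797015} + \frac{6480}{9269} = \frac{5164647931}{7387532035}$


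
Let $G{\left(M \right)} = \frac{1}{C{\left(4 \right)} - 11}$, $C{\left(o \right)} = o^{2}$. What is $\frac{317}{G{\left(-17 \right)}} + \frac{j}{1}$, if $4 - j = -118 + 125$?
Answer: $1582$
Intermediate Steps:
$G{\left(M \right)} = \frac{1}{5}$ ($G{\left(M \right)} = \frac{1}{4^{2} - 11} = \frac{1}{16 - 11} = \frac{1}{5}$)
$j = -3$ ($j = 4 - \left(-118 + 125\right) = 4 - 7 = -3$)
$\frac{317}{G{\left(-17 \right)}} + \frac{j}{1} = 317 \frac{1}{\frac{1}{5}} - \frac{3}{1} = 317 \cdot 5 - 3 = 1585 - 3 = 1582$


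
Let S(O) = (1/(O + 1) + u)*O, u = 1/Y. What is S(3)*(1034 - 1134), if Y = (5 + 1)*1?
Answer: -125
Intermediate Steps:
Y = 6 (Y = 6*1 = 6)
u = ⅙ (u = 1/6 = ⅙ ≈ 0.16667)
S(O) = O*(⅙ + 1/(1 + O)) (S(O) = (1/(O + 1) + ⅙)*O = (1/(1 + O) + ⅙)*O = (⅙ + 1/(1 + O))*O = O*(⅙ + 1/(1 + O)))
S(3)*(1034 - 1134) = ((⅙)*3*(7 + 3)/(1 + 3))*(1034 - 1134) = ((⅙)*3*10/4)*(-100) = ((⅙)*3*(¼)*10)*(-100) = (5/4)*(-100) = -125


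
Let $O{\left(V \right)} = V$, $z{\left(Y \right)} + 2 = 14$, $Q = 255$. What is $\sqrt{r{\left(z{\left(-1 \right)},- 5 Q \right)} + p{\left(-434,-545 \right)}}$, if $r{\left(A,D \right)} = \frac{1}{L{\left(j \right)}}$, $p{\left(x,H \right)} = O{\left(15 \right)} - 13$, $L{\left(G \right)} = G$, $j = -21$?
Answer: $\frac{\sqrt{861}}{21} \approx 1.3973$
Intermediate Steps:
$z{\left(Y \right)} = 12$ ($z{\left(Y \right)} = -2 + 14 = 12$)
$p{\left(x,H \right)} = 2$ ($p{\left(x,H \right)} = 15 - 13 = 2$)
$r{\left(A,D \right)} = - \frac{1}{21}$ ($r{\left(A,D \right)} = \frac{1}{-21} = - \frac{1}{21}$)
$\sqrt{r{\left(z{\left(-1 \right)},- 5 Q \right)} + p{\left(-434,-545 \right)}} = \sqrt{- \frac{1}{21} + 2} = \sqrt{\frac{41}{21}} = \frac{\sqrt{861}}{21}$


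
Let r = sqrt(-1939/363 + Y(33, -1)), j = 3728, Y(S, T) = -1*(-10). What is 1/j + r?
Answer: 1/3728 + sqrt(5073)/33 ≈ 2.1586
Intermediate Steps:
Y(S, T) = 10
r = sqrt(5073)/33 (r = sqrt(-1939/363 + 10) = sqrt(1691/363) = sqrt(5073)/33 ≈ 2.1583)
1/j + r = 1/3728 + sqrt(5073)/33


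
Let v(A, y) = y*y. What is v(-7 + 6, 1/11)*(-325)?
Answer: -325/121 ≈ -2.6860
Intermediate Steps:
v(A, y) = y**2
v(-7 + 6, 1/11)*(-325) = (1/11)**2*(-325) = (1/121)*(-325) = -325/121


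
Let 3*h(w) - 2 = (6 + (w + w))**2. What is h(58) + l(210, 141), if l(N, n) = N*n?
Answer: 34572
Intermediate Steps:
h(w) = 2/3 + (6 + 2*w)**2/3 (h(w) = 2/3 + (6 + (w + w))**2/3 = 2/3 + (6 + 2*w)**2/3)
h(58) + l(210, 141) = (2/3 + 4*(3 + 58)**2/3) + 210*141 = (2/3 + (4/3)*61**2) + 29610 = (2/3 + (4/3)*3721) + 29610 = (2/3 + 14884/3) + 29610 = 4962 + 29610 = 34572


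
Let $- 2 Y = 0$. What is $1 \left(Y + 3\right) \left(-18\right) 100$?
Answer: $-5400$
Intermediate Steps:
$Y = 0$ ($Y = \left(- \frac{1}{2}\right) 0 = 0$)
$1 \left(Y + 3\right) \left(-18\right) 100 = 1 \left(0 + 3\right) \left(-18\right) 100 = 1 \cdot 3 \left(-18\right) 100 = 3 \left(-18\right) 100 = \left(-54\right) 100 = -5400$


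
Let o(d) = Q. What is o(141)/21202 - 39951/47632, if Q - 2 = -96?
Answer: -425759255/504946832 ≈ -0.84318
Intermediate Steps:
Q = -94 (Q = 2 - 96 = -94)
o(d) = -94
o(141)/21202 - 39951/47632 = -94/21202 - 39951/47632 = -94*1/21202 - 39951*1/47632 = -47/10601 - 39951/47632 = -425759255/504946832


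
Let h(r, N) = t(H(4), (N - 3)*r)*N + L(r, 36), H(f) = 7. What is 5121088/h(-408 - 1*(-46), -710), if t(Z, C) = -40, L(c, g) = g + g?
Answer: 640136/3559 ≈ 179.86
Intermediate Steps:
L(c, g) = 2*g
h(r, N) = 72 - 40*N (h(r, N) = -40*N + 2*36 = -40*N + 72 = 72 - 40*N)
5121088/h(-408 - 1*(-46), -710) = 5121088/(72 - 40*(-710)) = 5121088/(72 + 28400) = 5121088/28472 = 5121088*(1/28472) = 640136/3559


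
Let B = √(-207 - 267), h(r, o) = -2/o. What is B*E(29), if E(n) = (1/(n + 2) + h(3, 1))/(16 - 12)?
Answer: -61*I*√474/124 ≈ -10.71*I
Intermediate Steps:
E(n) = -½ + 1/(4*(2 + n)) (E(n) = (1/(n + 2) - 2/1)/(16 - 12) = (1/(2 + n) - 2*1)/4 = (1/(2 + n) - 2)*(¼) = (-2 + 1/(2 + n))*(¼) = -½ + 1/(4*(2 + n)))
B = I*√474 (B = √(-474) = I*√474 ≈ 21.772*I)
B*E(29) = (I*√474)*((-3 - 2*29)/(4*(2 + 29))) = (I*√474)*((¼)*(-3 - 58)/31) = (I*√474)*((¼)*(1/31)*(-61)) = (I*√474)*(-61/124) = -61*I*√474/124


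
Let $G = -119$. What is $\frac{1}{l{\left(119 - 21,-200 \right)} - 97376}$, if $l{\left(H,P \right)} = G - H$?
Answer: $- \frac{1}{97593} \approx -1.0247 \cdot 10^{-5}$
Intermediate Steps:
$l{\left(H,P \right)} = -119 - H$
$\frac{1}{l{\left(119 - 21,-200 \right)} - 97376} = \frac{1}{\left(-119 - \left(119 - 21\right)\right) - 97376} = \frac{1}{\left(-119 - 98\right) - 97376} = \frac{1}{-217 - 97376} = \frac{1}{-97593} = - \frac{1}{97593}$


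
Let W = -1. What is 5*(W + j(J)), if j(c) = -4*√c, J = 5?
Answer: -5 - 20*√5 ≈ -49.721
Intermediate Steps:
5*(W + j(J)) = 5*(-1 - 4*√5) = -5 - 20*√5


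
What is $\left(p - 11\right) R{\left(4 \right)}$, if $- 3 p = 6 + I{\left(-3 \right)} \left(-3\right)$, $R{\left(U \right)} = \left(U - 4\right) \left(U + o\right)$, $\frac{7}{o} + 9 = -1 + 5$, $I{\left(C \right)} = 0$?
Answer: $0$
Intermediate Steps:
$o = - \frac{7}{5}$ ($o = \frac{7}{-9 + \left(-1 + 5\right)} = \frac{7}{-9 + 4} = \frac{7}{-5} = 7 \left(- \frac{1}{5}\right) = - \frac{7}{5} \approx -1.4$)
$R{\left(U \right)} = \left(-4 + U\right) \left(- \frac{7}{5} + U\right)$ ($R{\left(U \right)} = \left(U - 4\right) \left(U - \frac{7}{5}\right) = \left(-4 + U\right) \left(- \frac{7}{5} + U\right)$)
$p = -2$ ($p = - \frac{6 + 0 \left(-3\right)}{3} = - \frac{6 + 0}{3} = \left(- \frac{1}{3}\right) 6 = -2$)
$\left(p - 11\right) R{\left(4 \right)} = \left(-2 - 11\right) \left(\frac{28}{5} + 4^{2} - \frac{108}{5}\right) = - 13 \left(\frac{28}{5} + 16 - \frac{108}{5}\right) = \left(-13\right) 0 = 0$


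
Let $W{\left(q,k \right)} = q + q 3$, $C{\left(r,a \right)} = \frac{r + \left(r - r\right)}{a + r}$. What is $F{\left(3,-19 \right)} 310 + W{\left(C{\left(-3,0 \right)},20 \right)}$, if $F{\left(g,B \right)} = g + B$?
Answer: $-4956$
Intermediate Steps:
$C{\left(r,a \right)} = \frac{r}{a + r}$ ($C{\left(r,a \right)} = \frac{r + 0}{a + r} = \frac{r}{a + r}$)
$W{\left(q,k \right)} = 4 q$ ($W{\left(q,k \right)} = q + 3 q = 4 q$)
$F{\left(g,B \right)} = B + g$
$F{\left(3,-19 \right)} 310 + W{\left(C{\left(-3,0 \right)},20 \right)} = \left(-19 + 3\right) 310 + 4 \left(- \frac{3}{0 - 3}\right) = \left(-16\right) 310 + 4 \left(- \frac{3}{-3}\right) = -4960 + 4 \left(\left(-3\right) \left(- \frac{1}{3}\right)\right) = -4960 + 4 \cdot 1 = -4960 + 4 = -4956$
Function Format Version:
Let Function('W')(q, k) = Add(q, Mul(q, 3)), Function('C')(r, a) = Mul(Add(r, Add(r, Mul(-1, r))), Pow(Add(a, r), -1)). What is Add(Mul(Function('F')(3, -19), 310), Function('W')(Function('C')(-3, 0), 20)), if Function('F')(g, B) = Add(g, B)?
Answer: -4956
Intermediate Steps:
Function('C')(r, a) = Mul(r, Pow(Add(a, r), -1)) (Function('C')(r, a) = Mul(Add(r, 0), Pow(Add(a, r), -1)) = Mul(r, Pow(Add(a, r), -1)))
Function('W')(q, k) = Mul(4, q) (Function('W')(q, k) = Add(q, Mul(3, q)) = Mul(4, q))
Function('F')(g, B) = Add(B, g)
Add(Mul(Function('F')(3, -19), 310), Function('W')(Function('C')(-3, 0), 20)) = Add(Mul(Add(-19, 3), 310), Mul(4, Mul(-3, Pow(Add(0, -3), -1)))) = Add(Mul(-16, 310), Mul(4, Mul(-3, Pow(-3, -1)))) = Add(-4960, Mul(4, Mul(-3, Rational(-1, 3)))) = Add(-4960, Mul(4, 1)) = Add(-4960, 4) = -4956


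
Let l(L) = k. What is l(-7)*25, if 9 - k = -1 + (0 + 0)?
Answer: 250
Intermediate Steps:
k = 10 (k = 9 - (-1 + (0 + 0)) = 9 - (-1 + 0) = 9 - 1*(-1) = 9 + 1 = 10)
l(L) = 10
l(-7)*25 = 10*25 = 250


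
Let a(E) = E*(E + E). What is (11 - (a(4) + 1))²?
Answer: 484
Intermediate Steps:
a(E) = 2*E² (a(E) = E*(2*E) = 2*E²)
(11 - (a(4) + 1))² = (11 - (2*4² + 1))² = (11 - (2*16 + 1))² = (11 - (32 + 1))² = (11 - 1*33)² = (11 - 33)² = (-22)² = 484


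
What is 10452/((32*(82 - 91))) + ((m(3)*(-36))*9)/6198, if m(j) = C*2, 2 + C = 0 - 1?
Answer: -891967/24792 ≈ -35.978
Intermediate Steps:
C = -3 (C = -2 + (0 - 1) = -2 - 1 = -3)
m(j) = -6 (m(j) = -3*2 = -6)
10452/((32*(82 - 91))) + ((m(3)*(-36))*9)/6198 = 10452/((32*(82 - 91))) + (-6*(-36)*9)/6198 = 10452/((32*(-9))) + (216*9)*(1/6198) = 10452/(-288) + 1944*(1/6198) = 10452*(-1/288) + 324/1033 = -871/24 + 324/1033 = -891967/24792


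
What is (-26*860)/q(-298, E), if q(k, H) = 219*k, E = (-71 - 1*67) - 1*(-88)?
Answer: 11180/32631 ≈ 0.34262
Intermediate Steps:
E = -50 (E = (-71 - 67) + 88 = -138 + 88 = -50)
(-26*860)/q(-298, E) = (-26*860)/((219*(-298))) = -22360/(-65262) = -22360*(-1/65262) = 11180/32631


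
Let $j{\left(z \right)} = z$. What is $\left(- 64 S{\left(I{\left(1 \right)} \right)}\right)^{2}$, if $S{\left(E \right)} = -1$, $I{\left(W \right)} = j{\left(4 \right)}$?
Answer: $4096$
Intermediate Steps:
$I{\left(W \right)} = 4$
$\left(- 64 S{\left(I{\left(1 \right)} \right)}\right)^{2} = \left(\left(-64\right) \left(-1\right)\right)^{2} = 64^{2} = 4096$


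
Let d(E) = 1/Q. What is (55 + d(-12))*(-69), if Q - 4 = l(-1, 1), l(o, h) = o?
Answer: -3818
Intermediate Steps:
Q = 3 (Q = 4 - 1 = 3)
d(E) = ⅓ (d(E) = 1/3 = ⅓)
(55 + d(-12))*(-69) = (55 + ⅓)*(-69) = (166/3)*(-69) = -3818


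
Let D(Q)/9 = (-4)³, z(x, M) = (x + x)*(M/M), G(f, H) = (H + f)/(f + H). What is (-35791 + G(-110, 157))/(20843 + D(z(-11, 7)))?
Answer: -35790/20267 ≈ -1.7659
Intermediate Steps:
G(f, H) = 1 (G(f, H) = (H + f)/(H + f) = 1)
z(x, M) = 2*x (z(x, M) = (2*x)*1 = 2*x)
D(Q) = -576 (D(Q) = 9*(-4)³ = 9*(-64) = -576)
(-35791 + G(-110, 157))/(20843 + D(z(-11, 7))) = (-35791 + 1)/(20843 - 576) = -35790/20267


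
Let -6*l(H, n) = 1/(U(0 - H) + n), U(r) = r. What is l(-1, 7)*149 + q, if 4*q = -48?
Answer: -725/48 ≈ -15.104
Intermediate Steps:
l(H, n) = -1/(6*(n - H)) (l(H, n) = -1/(6*((0 - H) + n)) = -1/(6*(-H + n)) = -1/(6*(n - H)))
q = -12 (q = (1/4)*(-48) = -12)
l(-1, 7)*149 + q = 149/(-6*7 + 6*(-1)) - 12 = 149/(-42 - 6) - 12 = 149/(-48) - 12 = -1/48*149 - 12 = -149/48 - 12 = -725/48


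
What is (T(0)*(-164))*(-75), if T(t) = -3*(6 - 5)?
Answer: -36900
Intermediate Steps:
T(t) = -3 (T(t) = -3*1 = -3)
(T(0)*(-164))*(-75) = -3*(-164)*(-75) = 492*(-75) = -36900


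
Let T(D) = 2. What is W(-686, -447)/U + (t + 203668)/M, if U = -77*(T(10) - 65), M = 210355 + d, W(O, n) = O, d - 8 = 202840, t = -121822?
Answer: 2317912/40907097 ≈ 0.056663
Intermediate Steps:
d = 202848 (d = 8 + 202840 = 202848)
M = 413203 (M = 210355 + 202848 = 413203)
U = 4851 (U = -77*(2 - 65) = -77*(-63) = 4851)
W(-686, -447)/U + (t + 203668)/M = -686/4851 + (-121822 + 203668)/413203 = -686*1/4851 + 81846*(1/413203) = -14/99 + 81846/413203 = 2317912/40907097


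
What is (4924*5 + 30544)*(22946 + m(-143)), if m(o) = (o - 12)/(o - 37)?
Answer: 3797521939/3 ≈ 1.2658e+9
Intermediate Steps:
m(o) = (-12 + o)/(-37 + o)
(4924*5 + 30544)*(22946 + m(-143)) = (4924*5 + 30544)*(22946 + (-12 - 143)/(-37 - 143)) = (24620 + 30544)*(22946 - 155/(-180)) = 55164*(22946 - 1/180*(-155)) = 55164*(22946 + 31/36) = 55164*(826087/36) = 3797521939/3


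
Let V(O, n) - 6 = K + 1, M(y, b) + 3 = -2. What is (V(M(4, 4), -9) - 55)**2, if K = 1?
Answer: 2209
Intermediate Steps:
M(y, b) = -5 (M(y, b) = -3 - 2 = -5)
V(O, n) = 8 (V(O, n) = 6 + (1 + 1) = 6 + 2 = 8)
(V(M(4, 4), -9) - 55)**2 = (8 - 55)**2 = (-47)**2 = 2209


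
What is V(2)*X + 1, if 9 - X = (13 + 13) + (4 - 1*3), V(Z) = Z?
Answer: -35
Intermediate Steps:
X = -18 (X = 9 - ((13 + 13) + (4 - 1*3)) = 9 - (26 + (4 - 3)) = 9 - (26 + 1) = 9 - 1*27 = 9 - 27 = -18)
V(2)*X + 1 = 2*(-18) + 1 = -36 + 1 = -35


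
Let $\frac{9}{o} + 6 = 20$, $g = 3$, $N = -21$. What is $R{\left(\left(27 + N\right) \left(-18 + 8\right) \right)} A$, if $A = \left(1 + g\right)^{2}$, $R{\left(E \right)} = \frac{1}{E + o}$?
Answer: $- \frac{224}{831} \approx -0.26955$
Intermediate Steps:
$o = \frac{9}{14}$ ($o = \frac{9}{-6 + 20} = \frac{9}{14} \approx 0.64286$)
$R{\left(E \right)} = \frac{1}{\frac{9}{14} + E}$ ($R{\left(E \right)} = \frac{1}{E + \frac{9}{14}} = \frac{1}{\frac{9}{14} + E}$)
$A = 16$ ($A = \left(1 + 3\right)^{2} = 4^{2} = 16$)
$R{\left(\left(27 + N\right) \left(-18 + 8\right) \right)} A = \frac{14}{9 + 14 \left(27 - 21\right) \left(-18 + 8\right)} 16 = \frac{14}{9 + 14 \cdot 6 \left(-10\right)} 16 = \frac{14}{9 + 14 \left(-60\right)} 16 = \frac{14}{9 - 840} \cdot 16 = \frac{14}{-831} \cdot 16 = 14 \left(- \frac{1}{831}\right) 16 = \left(- \frac{14}{831}\right) 16 = - \frac{224}{831}$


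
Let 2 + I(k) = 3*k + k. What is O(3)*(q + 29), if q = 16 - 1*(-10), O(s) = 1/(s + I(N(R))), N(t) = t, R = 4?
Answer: 55/17 ≈ 3.2353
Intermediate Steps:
I(k) = -2 + 4*k (I(k) = -2 + (3*k + k) = -2 + 4*k)
O(s) = 1/(14 + s) (O(s) = 1/(s + (-2 + 4*4)) = 1/(s + (-2 + 16)) = 1/(s + 14) = 1/(14 + s))
q = 26 (q = 16 + 10 = 26)
O(3)*(q + 29) = (26 + 29)/(14 + 3) = 55/17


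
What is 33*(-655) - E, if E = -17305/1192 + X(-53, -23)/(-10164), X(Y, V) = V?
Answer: -65425103129/3028872 ≈ -21601.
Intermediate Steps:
E = -43965151/3028872 (E = -17305/1192 - 23/(-10164) = -17305*1/1192 - 23*(-1/10164) = -17305/1192 + 23/10164 = -43965151/3028872 ≈ -14.515)
33*(-655) - E = 33*(-655) - 1*(-43965151/3028872) = -21615 + 43965151/3028872 = -65425103129/3028872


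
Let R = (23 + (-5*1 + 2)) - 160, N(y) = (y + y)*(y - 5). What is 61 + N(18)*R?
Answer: -65459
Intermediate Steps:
N(y) = 2*y*(-5 + y) (N(y) = (2*y)*(-5 + y) = 2*y*(-5 + y))
R = -140 (R = (23 + (-5 + 2)) - 160 = (23 - 3) - 160 = 20 - 160 = -140)
61 + N(18)*R = 61 + (2*18*(-5 + 18))*(-140) = 61 + (2*18*13)*(-140) = 61 + 468*(-140) = 61 - 65520 = -65459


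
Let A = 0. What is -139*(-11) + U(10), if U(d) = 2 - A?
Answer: 1531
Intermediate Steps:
U(d) = 2 (U(d) = 2 - 1*0 = 2 + 0 = 2)
-139*(-11) + U(10) = -139*(-11) + 2 = 1529 + 2 = 1531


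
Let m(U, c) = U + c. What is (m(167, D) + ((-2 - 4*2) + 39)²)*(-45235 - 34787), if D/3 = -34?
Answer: -72499932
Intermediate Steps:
D = -102 (D = 3*(-34) = -102)
(m(167, D) + ((-2 - 4*2) + 39)²)*(-45235 - 34787) = ((167 - 102) + ((-2 - 4*2) + 39)²)*(-45235 - 34787) = (65 + ((-2 - 8) + 39)²)*(-80022) = (65 + (-10 + 39)²)*(-80022) = (65 + 29²)*(-80022) = (65 + 841)*(-80022) = 906*(-80022) = -72499932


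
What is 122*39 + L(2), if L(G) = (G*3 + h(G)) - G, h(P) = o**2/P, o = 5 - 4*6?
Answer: 9885/2 ≈ 4942.5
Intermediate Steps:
o = -19 (o = 5 - 24 = -19)
h(P) = 361/P (h(P) = (-19)**2/P = 361/P)
L(G) = 2*G + 361/G (L(G) = (G*3 + 361/G) - G = (3*G + 361/G) - G = 2*G + 361/G)
122*39 + L(2) = 122*39 + (2*2 + 361/2) = 4758 + (4 + 361*(1/2)) = 4758 + (4 + 361/2) = 4758 + 369/2 = 9885/2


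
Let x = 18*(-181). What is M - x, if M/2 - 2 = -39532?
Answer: -75802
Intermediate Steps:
x = -3258
M = -79060 (M = 4 + 2*(-39532) = 4 - 79064 = -79060)
M - x = -79060 - 1*(-3258) = -79060 + 3258 = -75802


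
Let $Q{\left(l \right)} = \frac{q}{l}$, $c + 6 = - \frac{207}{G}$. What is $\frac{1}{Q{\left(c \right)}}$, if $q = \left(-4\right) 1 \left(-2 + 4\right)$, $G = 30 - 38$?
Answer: $- \frac{159}{64} \approx -2.4844$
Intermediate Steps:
$G = -8$ ($G = 30 - 38 = -8$)
$q = -8$ ($q = \left(-4\right) 2 = -8$)
$c = \frac{159}{8}$ ($c = -6 - \frac{207}{-8} = -6 - - \frac{207}{8} = -6 + \frac{207}{8} = \frac{159}{8} \approx 19.875$)
$Q{\left(l \right)} = - \frac{8}{l}$
$\frac{1}{Q{\left(c \right)}} = \frac{1}{\left(-8\right) \frac{1}{\frac{159}{8}}} = \frac{1}{\left(-8\right) \frac{8}{159}} = \frac{1}{- \frac{64}{159}} = - \frac{159}{64}$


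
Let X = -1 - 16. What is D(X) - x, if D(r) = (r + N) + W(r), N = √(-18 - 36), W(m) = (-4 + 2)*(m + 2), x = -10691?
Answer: 10704 + 3*I*√6 ≈ 10704.0 + 7.3485*I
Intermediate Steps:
W(m) = -4 - 2*m (W(m) = -2*(2 + m) = -4 - 2*m)
N = 3*I*√6 (N = √(-54) = 3*I*√6 ≈ 7.3485*I)
X = -17
D(r) = -4 - r + 3*I*√6 (D(r) = (r + 3*I*√6) + (-4 - 2*r) = -4 - r + 3*I*√6)
D(X) - x = (-4 - 1*(-17) + 3*I*√6) - 1*(-10691) = (-4 + 17 + 3*I*√6) + 10691 = (13 + 3*I*√6) + 10691 = 10704 + 3*I*√6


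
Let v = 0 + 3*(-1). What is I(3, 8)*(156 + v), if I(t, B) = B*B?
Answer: 9792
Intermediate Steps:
I(t, B) = B**2
v = -3 (v = 0 - 3 = -3)
I(3, 8)*(156 + v) = 8**2*(156 - 3) = 64*153 = 9792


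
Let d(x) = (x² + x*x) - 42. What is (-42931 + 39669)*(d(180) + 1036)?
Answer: -214620028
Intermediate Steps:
d(x) = -42 + 2*x² (d(x) = (x² + x²) - 42 = 2*x² - 42 = -42 + 2*x²)
(-42931 + 39669)*(d(180) + 1036) = (-42931 + 39669)*((-42 + 2*180²) + 1036) = -3262*((-42 + 2*32400) + 1036) = -3262*((-42 + 64800) + 1036) = -3262*(64758 + 1036) = -3262*65794 = -214620028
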